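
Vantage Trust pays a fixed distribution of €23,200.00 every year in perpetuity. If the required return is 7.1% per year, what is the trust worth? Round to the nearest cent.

€326760.56

Level perpetuity: PV = C / r = €23,200.00 / 0.071 = €326,760.56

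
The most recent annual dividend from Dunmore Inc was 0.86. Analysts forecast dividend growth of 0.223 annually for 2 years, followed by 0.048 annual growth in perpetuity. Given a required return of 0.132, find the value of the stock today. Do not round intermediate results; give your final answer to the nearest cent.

14.46

D_1 = 1.05178
D_2 = 1.28633
Terminal value at year 2: TV = D_2×(1+g_2)/(r−g_2) = 1.34807/0.084 = 16.04846
P_0 = D_1/(1+r)^1 + D_2/(1+r)^2 + TV/(1+r)^2
    = 0.92913 + 1.00383 + 12.52393 = 14.45689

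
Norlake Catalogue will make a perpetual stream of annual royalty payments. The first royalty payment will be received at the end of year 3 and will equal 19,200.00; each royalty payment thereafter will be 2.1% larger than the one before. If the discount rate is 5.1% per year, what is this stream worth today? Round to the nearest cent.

579394.73

Value at end of year 2: C₁ / (r − g) = 19,200.00 / (0.051 − 0.021) = 640,000.0000
Discount to today: PV = 640,000.0000 / (1 + 0.051)^2 = 640,000.0000 / 1.104601 = 579,394.73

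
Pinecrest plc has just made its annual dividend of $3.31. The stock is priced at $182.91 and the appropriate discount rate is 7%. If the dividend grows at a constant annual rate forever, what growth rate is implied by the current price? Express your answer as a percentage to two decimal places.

5.10%

P = D₀(1+g)/(r−g) ⇒ P(r−g) = D₀(1+g) ⇒ g(P+D₀) = P·r − D₀
g = (P·r − D₀)/(P + D₀) = ($182.91×0.07 − $3.31) / ($182.91 + $3.31) = 0.050981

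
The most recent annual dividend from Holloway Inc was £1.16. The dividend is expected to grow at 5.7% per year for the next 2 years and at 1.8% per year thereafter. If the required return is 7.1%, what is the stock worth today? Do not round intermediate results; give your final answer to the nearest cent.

D_1 = 1.22612
D_2 = 1.29601
Terminal value at year 2: TV = D_2×(1+g_2)/(r−g_2) = 1.31934/0.053 = 24.89315
P_0 = D_1/(1+r)^1 + D_2/(1+r)^2 + TV/(1+r)^2
    = 1.14484 + 1.12987 + 21.70206 = 23.97677

£23.98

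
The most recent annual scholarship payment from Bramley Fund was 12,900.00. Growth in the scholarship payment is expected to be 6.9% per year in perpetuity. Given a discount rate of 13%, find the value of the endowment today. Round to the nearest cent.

D₁ = D₀ × (1 + g) = 12,900.00 × 1.069 = 13,790.1000
Growing perpetuity: P = D₁ / (r − g) = 13,790.1000 / (0.13 − 0.069) = 226,067.21

226067.21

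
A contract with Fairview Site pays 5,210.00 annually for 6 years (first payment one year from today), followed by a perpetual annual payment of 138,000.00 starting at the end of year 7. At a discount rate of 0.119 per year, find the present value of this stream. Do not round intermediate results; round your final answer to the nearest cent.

PV of 6-year annuity: 5,210.00 × [1 − (1+0.119)^−6] / 0.119 = 21481.23637
Perpetuity value at year 6: 138,000.00 / 0.119 = 1159663.86555
PV of perpetuity: 1159663.86555 / (1+0.119)^6 = 590679.10184
Total PV = 21481.23637 + 590679.10184 = 612160.33821

612160.34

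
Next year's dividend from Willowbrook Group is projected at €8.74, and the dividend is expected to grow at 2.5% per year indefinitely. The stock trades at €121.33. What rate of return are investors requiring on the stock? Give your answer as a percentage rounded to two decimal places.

9.70%

P = D₁/(r − g) ⇒ r = D₁/P + g = €8.7400/€121.33 + 0.025 = 0.072035 + 0.025 = 0.097035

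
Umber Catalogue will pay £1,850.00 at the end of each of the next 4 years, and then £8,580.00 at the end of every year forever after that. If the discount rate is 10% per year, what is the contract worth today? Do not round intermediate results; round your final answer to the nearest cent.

£64466.81

PV of 4-year annuity: £1,850.00 × [1 − (1+0.1)^−4] / 0.1 = 5864.25108
Perpetuity value at year 4: £8,580.00 / 0.1 = 85800.00000
PV of perpetuity: 85800.00000 / (1+0.1)^4 = 58602.55447
Total PV = 5864.25108 + 58602.55447 = 64466.80555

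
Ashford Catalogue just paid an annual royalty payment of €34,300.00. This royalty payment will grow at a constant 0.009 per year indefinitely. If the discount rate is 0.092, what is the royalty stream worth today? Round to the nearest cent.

D₁ = D₀ × (1 + g) = €34,300.00 × 1.009 = €34,608.7000
Growing perpetuity: P = D₁ / (r − g) = €34,608.7000 / (0.092 − 0.009) = €416,972.29

€416972.29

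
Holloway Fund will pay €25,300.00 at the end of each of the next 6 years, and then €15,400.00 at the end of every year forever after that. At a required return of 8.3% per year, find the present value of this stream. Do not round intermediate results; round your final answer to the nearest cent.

PV of 6-year annuity: €25,300.00 × [1 − (1+0.083)^−6] / 0.083 = 115901.99493
Perpetuity value at year 6: €15,400.00 / 0.083 = 185542.16867
PV of perpetuity: 185542.16867 / (1+0.083)^6 = 114993.12828
Total PV = 115901.99493 + 114993.12828 = 230895.12321

€230895.12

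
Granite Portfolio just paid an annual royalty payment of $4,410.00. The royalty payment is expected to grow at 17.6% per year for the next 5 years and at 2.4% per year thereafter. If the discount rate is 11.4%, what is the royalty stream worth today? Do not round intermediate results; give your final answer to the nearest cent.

D_1 = 5186.16000
D_2 = 6098.92416
D_3 = 7172.33481
D_4 = 8434.66574
D_5 = 9919.16691
Terminal value at year 5: TV = D_5×(1+g_2)/(r−g_2) = 10157.22692/0.09 = 112858.07683
P_0 = D_1/(1+r)^1 + D_2/(1+r)^2 + D_3/(1+r)^3 + D_4/(1+r)^4 + D_5/(1+r)^5 + TV/(1+r)^5
    = 4655.43986 + 4914.53974 + 5188.05991 + 5476.80292 + 5781.61601 + 65781.94211 = 91798.40053

$91798.40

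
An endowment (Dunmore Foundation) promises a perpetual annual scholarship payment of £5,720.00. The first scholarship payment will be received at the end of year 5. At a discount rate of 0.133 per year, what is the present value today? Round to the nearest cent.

Value at end of year 4: C / r = £5,720.00 / 0.133 = £43,007.5188
Discount to today: PV = £43,007.5188 / (1 + 0.133)^4 = £43,007.5188 / 1.647857 = £26,099.05

£26099.05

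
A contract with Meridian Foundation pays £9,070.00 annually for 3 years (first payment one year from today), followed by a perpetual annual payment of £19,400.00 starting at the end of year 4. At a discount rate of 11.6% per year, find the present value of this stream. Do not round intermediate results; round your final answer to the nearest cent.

PV of 3-year annuity: £9,070.00 × [1 − (1+0.116)^−3] / 0.116 = 21935.22705
Perpetuity value at year 3: £19,400.00 / 0.116 = 167241.37931
PV of perpetuity: 167241.37931 / (1+0.116)^3 = 120323.69411
Total PV = 21935.22705 + 120323.69411 = 142258.92116

£142258.92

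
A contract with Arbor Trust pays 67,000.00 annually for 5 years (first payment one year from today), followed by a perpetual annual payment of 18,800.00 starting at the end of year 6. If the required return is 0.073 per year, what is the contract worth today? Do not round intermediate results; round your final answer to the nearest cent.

453586.38

PV of 5-year annuity: 67,000.00 × [1 − (1+0.073)^−5] / 0.073 = 272520.59976
Perpetuity value at year 5: 18,800.00 / 0.073 = 257534.24658
PV of perpetuity: 257534.24658 / (1+0.073)^5 = 181065.77978
Total PV = 272520.59976 + 181065.77978 = 453586.37954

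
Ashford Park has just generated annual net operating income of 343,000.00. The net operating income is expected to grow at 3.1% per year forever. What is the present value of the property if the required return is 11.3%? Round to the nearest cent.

4312597.56

D₁ = D₀ × (1 + g) = 343,000.00 × 1.031 = 353,633.0000
Growing perpetuity: P = D₁ / (r − g) = 353,633.0000 / (0.113 − 0.031) = 4,312,597.56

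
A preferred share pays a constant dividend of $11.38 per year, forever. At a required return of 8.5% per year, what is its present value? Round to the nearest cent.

Level perpetuity: PV = C / r = $11.38 / 0.085 = $133.88

$133.88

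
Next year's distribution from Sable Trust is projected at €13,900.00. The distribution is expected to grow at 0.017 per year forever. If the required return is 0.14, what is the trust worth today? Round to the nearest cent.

Growing perpetuity: P = D₁ / (r − g) = €13,900.0000 / (0.14 − 0.017) = €113,008.13

€113008.13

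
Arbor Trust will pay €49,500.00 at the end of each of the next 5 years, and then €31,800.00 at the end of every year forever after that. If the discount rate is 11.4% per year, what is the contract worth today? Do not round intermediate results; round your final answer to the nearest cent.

€343711.80

PV of 5-year annuity: €49,500.00 × [1 − (1+0.114)^−5] / 0.114 = 181120.87155
Perpetuity value at year 5: €31,800.00 / 0.114 = 278947.36842
PV of perpetuity: 278947.36842 / (1+0.114)^5 = 162590.92973
Total PV = 181120.87155 + 162590.92973 = 343711.80128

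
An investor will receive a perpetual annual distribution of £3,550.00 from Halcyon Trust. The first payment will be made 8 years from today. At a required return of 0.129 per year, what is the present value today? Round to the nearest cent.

Value at end of year 7: C / r = £3,550.00 / 0.129 = £27,519.3798
Discount to today: PV = £27,519.3798 / (1 + 0.129)^7 = £27,519.3798 / 2.338070 = £11,770.12

£11770.12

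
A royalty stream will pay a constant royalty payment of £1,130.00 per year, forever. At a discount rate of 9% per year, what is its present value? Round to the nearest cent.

£12555.56

Level perpetuity: PV = C / r = £1,130.00 / 0.09 = £12,555.56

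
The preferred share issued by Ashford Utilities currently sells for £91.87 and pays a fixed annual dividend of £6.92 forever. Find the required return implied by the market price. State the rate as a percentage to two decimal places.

7.53%

P = C/r ⇒ r = C/P = £6.92/£91.87 = 0.075324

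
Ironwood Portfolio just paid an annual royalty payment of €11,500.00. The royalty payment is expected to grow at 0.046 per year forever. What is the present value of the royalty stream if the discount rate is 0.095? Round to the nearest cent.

€245489.80

D₁ = D₀ × (1 + g) = €11,500.00 × 1.046 = €12,029.0000
Growing perpetuity: P = D₁ / (r − g) = €12,029.0000 / (0.095 − 0.046) = €245,489.80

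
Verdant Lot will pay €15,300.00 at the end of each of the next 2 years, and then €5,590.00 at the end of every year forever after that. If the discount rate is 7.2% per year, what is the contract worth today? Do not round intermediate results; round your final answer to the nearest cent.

€95146.20

PV of 2-year annuity: €15,300.00 × [1 − (1+0.072)^−2] / 0.072 = 27586.18289
Perpetuity value at year 2: €5,590.00 / 0.072 = 77638.88889
PV of perpetuity: 77638.88889 / (1+0.072)^2 = 67560.01553
Total PV = 27586.18289 + 67560.01553 = 95146.19842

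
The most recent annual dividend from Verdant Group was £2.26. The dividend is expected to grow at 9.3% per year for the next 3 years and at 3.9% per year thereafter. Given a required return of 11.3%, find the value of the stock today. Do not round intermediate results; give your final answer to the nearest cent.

£36.59

D_1 = 2.47018
D_2 = 2.69991
D_3 = 2.95100
Terminal value at year 3: TV = D_3×(1+g_2)/(r−g_2) = 3.06609/0.074 = 41.43361
P_0 = D_1/(1+r)^1 + D_2/(1+r)^2 + D_3/(1+r)^3 + TV/(1+r)^3
    = 2.21939 + 2.17951 + 2.14034 + 30.05158 = 36.59082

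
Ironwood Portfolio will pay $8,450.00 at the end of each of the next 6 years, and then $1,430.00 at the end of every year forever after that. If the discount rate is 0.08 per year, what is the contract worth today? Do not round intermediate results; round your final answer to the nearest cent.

PV of 6-year annuity: $8,450.00 × [1 − (1+0.08)^−6] / 0.08 = 39063.33316
Perpetuity value at year 6: $1,430.00 / 0.08 = 17875.00000
PV of perpetuity: 17875.00000 / (1+0.08)^6 = 11264.28208
Total PV = 39063.33316 + 11264.28208 = 50327.61524

$50327.62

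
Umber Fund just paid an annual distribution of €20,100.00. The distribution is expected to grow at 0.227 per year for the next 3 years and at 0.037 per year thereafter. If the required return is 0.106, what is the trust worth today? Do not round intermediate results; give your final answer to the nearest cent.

D_1 = 24662.70000
D_2 = 30261.13290
D_3 = 37130.41007
Terminal value at year 3: TV = D_3×(1+g_2)/(r−g_2) = 38504.23524/0.069 = 558032.39479
P_0 = D_1/(1+r)^1 + D_2/(1+r)^2 + D_3/(1+r)^3 + TV/(1+r)^3
    = 22299.00542 + 24738.58920 + 27445.07138 + 412471.58006 = 486954.24607

€486954.25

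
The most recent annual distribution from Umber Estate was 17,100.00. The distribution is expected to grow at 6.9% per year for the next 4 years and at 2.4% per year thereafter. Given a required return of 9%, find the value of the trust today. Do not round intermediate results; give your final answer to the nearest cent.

310614.93

D_1 = 18279.90000
D_2 = 19541.21310
D_3 = 20889.55680
D_4 = 22330.93622
Terminal value at year 4: TV = D_4×(1+g_2)/(r−g_2) = 22866.87869/0.066 = 346467.85898
P_0 = D_1/(1+r)^1 + D_2/(1+r)^2 + D_3/(1+r)^3 + D_4/(1+r)^4 + TV/(1+r)^4
    = 16770.55046 + 16447.44811 + 16130.57067 + 15819.79821 + 245446.56613 = 310614.93357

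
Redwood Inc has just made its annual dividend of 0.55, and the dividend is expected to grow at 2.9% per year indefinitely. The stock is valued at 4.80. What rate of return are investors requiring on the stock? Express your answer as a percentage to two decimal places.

14.69%

D₁ = 0.55 × 1.029 = 0.5660
P = D₁/(r − g) ⇒ r = D₁/P + g = 0.5660/4.80 + 0.029 = 0.117906 + 0.029 = 0.146906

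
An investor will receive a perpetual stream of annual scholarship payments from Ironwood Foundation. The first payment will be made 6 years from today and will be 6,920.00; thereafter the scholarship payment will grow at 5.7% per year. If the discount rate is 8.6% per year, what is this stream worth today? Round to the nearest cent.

Value at end of year 5: C₁ / (r − g) = 6,920.00 / (0.086 − 0.057) = 238,620.6897
Discount to today: PV = 238,620.6897 / (1 + 0.086)^5 = 238,620.6897 / 1.510599 = 157,964.31

157964.31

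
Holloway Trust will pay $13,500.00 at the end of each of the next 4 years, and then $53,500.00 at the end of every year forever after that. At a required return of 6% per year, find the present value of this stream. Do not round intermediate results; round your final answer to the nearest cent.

$753062.44

PV of 4-year annuity: $13,500.00 × [1 − (1+0.06)^−4] / 0.06 = 46778.92577
Perpetuity value at year 4: $53,500.00 / 0.06 = 891666.66667
PV of perpetuity: 891666.66667 / (1+0.06)^4 = 706283.51639
Total PV = 46778.92577 + 706283.51639 = 753062.44216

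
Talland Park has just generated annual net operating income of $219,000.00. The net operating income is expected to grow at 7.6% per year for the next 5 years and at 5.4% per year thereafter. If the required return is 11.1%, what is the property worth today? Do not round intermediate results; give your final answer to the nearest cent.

$4446407.82

D_1 = 235644.00000
D_2 = 253552.94400
D_3 = 272822.96774
D_4 = 293557.51329
D_5 = 315867.88430
Terminal value at year 5: TV = D_5×(1+g_2)/(r−g_2) = 332924.75006/0.057 = 5840785.08869
P_0 = D_1/(1+r)^1 + D_2/(1+r)^2 + D_3/(1+r)^3 + D_4/(1+r)^4 + D_5/(1+r)^5 + TV/(1+r)^5
    = 212100.81008 + 205418.96638 + 198947.62180 + 192680.14497 + 186610.11340 + 3450650.16707 = 4446407.82370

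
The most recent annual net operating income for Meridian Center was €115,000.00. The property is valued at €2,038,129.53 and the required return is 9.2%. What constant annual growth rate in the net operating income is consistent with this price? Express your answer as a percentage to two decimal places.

3.37%

P = D₀(1+g)/(r−g) ⇒ P(r−g) = D₀(1+g) ⇒ g(P+D₀) = P·r − D₀
g = (P·r − D₀)/(P + D₀) = (€2,038,129.53×0.092 − €115,000.00) / (€2,038,129.53 + €115,000.00) = 0.033676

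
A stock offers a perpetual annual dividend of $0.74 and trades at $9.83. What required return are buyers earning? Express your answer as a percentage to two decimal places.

P = C/r ⇒ r = C/P = $0.74/$9.83 = 0.075280

7.53%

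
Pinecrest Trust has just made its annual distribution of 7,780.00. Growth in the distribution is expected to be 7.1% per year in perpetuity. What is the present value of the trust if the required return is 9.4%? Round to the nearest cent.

D₁ = D₀ × (1 + g) = 7,780.00 × 1.071 = 8,332.3800
Growing perpetuity: P = D₁ / (r − g) = 8,332.3800 / (0.094 − 0.071) = 362,277.39

362277.39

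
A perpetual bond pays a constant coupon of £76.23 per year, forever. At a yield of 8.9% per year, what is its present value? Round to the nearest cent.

Level perpetuity: PV = C / r = £76.23 / 0.089 = £856.52

£856.52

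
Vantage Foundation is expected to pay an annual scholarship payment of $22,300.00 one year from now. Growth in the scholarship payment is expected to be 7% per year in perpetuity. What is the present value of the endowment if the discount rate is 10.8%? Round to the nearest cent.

$586842.11

Growing perpetuity: P = D₁ / (r − g) = $22,300.0000 / (0.108 − 0.07) = $586,842.11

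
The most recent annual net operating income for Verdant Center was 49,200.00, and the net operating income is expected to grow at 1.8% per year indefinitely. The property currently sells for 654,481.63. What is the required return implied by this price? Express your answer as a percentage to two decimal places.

D₁ = 49,200.00 × 1.018 = 50,085.6000
P = D₁/(r − g) ⇒ r = D₁/P + g = 50,085.6000/654,481.63 + 0.018 = 0.076527 + 0.018 = 0.094527

9.45%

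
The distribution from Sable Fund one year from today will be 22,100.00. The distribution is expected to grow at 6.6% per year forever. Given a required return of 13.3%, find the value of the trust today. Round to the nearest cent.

329850.75

Growing perpetuity: P = D₁ / (r − g) = 22,100.0000 / (0.133 − 0.066) = 329,850.75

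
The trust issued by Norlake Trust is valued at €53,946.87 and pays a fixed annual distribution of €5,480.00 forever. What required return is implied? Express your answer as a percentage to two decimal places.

10.16%

P = C/r ⇒ r = C/P = €5,480.00/€53,946.87 = 0.101581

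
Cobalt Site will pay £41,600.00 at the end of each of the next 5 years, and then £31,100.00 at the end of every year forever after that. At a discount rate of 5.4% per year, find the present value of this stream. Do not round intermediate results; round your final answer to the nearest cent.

£620887.14

PV of 5-year annuity: £41,600.00 × [1 − (1+0.054)^−5] / 0.054 = 178132.03400
Perpetuity value at year 5: £31,100.00 / 0.054 = 575925.92593
PV of perpetuity: 575925.92593 / (1+0.054)^5 = 442755.10243
Total PV = 178132.03400 + 442755.10243 = 620887.13643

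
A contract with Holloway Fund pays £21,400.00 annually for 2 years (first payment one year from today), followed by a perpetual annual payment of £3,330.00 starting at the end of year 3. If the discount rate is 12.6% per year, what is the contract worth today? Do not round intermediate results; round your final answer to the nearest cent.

£56728.71

PV of 2-year annuity: £21,400.00 × [1 − (1+0.126)^−2] / 0.126 = 35883.95080
Perpetuity value at year 2: £3,330.00 / 0.126 = 26428.57143
PV of perpetuity: 26428.57143 / (1+0.126)^2 = 20844.76039
Total PV = 35883.95080 + 20844.76039 = 56728.71119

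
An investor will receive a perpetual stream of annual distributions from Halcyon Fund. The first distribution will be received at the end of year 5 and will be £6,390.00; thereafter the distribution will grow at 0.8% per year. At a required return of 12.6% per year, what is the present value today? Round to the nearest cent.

Value at end of year 4: C₁ / (r − g) = £6,390.00 / (0.126 − 0.008) = £54,152.5424
Discount to today: PV = £54,152.5424 / (1 + 0.126)^4 = £54,152.5424 / 1.607510 = £33,687.23

£33687.23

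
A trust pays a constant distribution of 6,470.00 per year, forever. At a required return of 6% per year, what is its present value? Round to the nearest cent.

Level perpetuity: PV = C / r = 6,470.00 / 0.06 = 107,833.33

107833.33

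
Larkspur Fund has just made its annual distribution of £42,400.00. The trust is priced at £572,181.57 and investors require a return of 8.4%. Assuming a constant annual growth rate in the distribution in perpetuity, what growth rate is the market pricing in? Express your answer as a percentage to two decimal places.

0.92%

P = D₀(1+g)/(r−g) ⇒ P(r−g) = D₀(1+g) ⇒ g(P+D₀) = P·r − D₀
g = (P·r − D₀)/(P + D₀) = (£572,181.57×0.084 − £42,400.00) / (£572,181.57 + £42,400.00) = 0.009215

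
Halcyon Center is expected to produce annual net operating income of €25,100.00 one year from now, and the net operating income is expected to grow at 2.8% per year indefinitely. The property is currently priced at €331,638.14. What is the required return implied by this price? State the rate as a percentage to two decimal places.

10.37%

P = D₁/(r − g) ⇒ r = D₁/P + g = €25,100.0000/€331,638.14 + 0.028 = 0.075685 + 0.028 = 0.103685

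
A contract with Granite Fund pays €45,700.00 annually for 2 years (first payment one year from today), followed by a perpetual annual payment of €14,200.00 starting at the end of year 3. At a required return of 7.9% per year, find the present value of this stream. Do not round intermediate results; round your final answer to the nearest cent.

€235996.79

PV of 2-year annuity: €45,700.00 × [1 − (1+0.079)^−2] / 0.079 = 81607.07276
Perpetuity value at year 2: €14,200.00 / 0.079 = 179746.83544
PV of perpetuity: 179746.83544 / (1+0.079)^2 = 154389.71437
Total PV = 81607.07276 + 154389.71437 = 235996.78713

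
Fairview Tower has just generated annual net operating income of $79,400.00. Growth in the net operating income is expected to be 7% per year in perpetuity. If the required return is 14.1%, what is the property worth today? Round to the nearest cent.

D₁ = D₀ × (1 + g) = $79,400.00 × 1.07 = $84,958.0000
Growing perpetuity: P = D₁ / (r − g) = $84,958.0000 / (0.141 − 0.07) = $1,196,591.55

$1196591.55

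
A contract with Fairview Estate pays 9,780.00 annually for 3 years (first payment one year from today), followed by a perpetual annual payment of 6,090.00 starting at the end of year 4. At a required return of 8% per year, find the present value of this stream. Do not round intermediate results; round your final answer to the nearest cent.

85634.49

PV of 3-year annuity: 9,780.00 × [1 − (1+0.08)^−3] / 0.08 = 25204.00854
Perpetuity value at year 3: 6,090.00 / 0.08 = 76125.00000
PV of perpetuity: 76125.00000 / (1+0.08)^3 = 60430.47935
Total PV = 25204.00854 + 60430.47935 = 85634.48788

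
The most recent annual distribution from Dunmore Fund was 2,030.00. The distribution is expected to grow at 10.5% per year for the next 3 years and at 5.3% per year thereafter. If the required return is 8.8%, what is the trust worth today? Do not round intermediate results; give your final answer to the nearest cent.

70264.11

D_1 = 2243.15000
D_2 = 2478.68075
D_3 = 2738.94223
Terminal value at year 3: TV = D_3×(1+g_2)/(r−g_2) = 2884.10617/0.035 = 82403.03334
P_0 = D_1/(1+r)^1 + D_2/(1+r)^2 + D_3/(1+r)^3 + TV/(1+r)^3
    = 2061.71875 + 2093.93311 + 2126.65081 + 63981.80866 = 70264.11133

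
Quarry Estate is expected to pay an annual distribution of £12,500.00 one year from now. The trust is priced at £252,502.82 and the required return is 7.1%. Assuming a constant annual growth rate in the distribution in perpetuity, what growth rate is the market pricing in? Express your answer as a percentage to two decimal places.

P = D₁/(r−g) ⇒ g = r − D₁/P = 0.071 − £12,500.00/£252,502.82 = 0.021496

2.15%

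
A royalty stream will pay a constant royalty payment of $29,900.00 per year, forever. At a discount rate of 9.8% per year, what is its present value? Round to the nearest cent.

$305102.04

Level perpetuity: PV = C / r = $29,900.00 / 0.098 = $305,102.04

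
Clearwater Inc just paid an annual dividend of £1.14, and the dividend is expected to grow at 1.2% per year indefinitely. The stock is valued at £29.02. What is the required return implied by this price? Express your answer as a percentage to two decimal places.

5.18%

D₁ = £1.14 × 1.012 = £1.1537
P = D₁/(r − g) ⇒ r = D₁/P + g = £1.1537/£29.02 + 0.012 = 0.039755 + 0.012 = 0.051755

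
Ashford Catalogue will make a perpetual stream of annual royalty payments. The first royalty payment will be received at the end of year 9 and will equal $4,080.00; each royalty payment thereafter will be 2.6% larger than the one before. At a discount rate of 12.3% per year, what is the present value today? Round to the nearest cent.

Value at end of year 8: C₁ / (r − g) = $4,080.00 / (0.123 − 0.026) = $42,061.8557
Discount to today: PV = $42,061.8557 / (1 + 0.123)^8 = $42,061.8557 / 2.529520 = $16,628.40

$16628.40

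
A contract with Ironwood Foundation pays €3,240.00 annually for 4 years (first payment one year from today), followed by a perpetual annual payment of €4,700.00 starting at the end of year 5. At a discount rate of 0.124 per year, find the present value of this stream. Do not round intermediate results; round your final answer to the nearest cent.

€33505.80

PV of 4-year annuity: €3,240.00 × [1 − (1+0.124)^−4] / 0.124 = 9758.67791
Perpetuity value at year 4: €4,700.00 / 0.124 = 37903.22581
PV of perpetuity: 37903.22581 / (1+0.124)^4 = 23747.11896
Total PV = 9758.67791 + 23747.11896 = 33505.79687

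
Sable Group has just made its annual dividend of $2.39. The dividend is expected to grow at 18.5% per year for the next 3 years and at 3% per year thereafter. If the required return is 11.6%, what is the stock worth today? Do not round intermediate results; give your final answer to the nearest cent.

D_1 = 2.83215
D_2 = 3.35610
D_3 = 3.97698
Terminal value at year 3: TV = D_3×(1+g_2)/(r−g_2) = 4.09629/0.086 = 47.63122
P_0 = D_1/(1+r)^1 + D_2/(1+r)^2 + D_3/(1+r)^3 + TV/(1+r)^3
    = 2.53777 + 2.69467 + 2.86128 + 34.26882 = 42.36254

$42.36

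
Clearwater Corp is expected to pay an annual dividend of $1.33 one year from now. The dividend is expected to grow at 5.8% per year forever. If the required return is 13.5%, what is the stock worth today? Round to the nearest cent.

Growing perpetuity: P = D₁ / (r − g) = $1.3300 / (0.135 − 0.058) = $17.27

$17.27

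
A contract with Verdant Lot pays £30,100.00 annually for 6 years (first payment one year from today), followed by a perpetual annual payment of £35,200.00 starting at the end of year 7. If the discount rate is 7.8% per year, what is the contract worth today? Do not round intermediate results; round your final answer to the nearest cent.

PV of 6-year annuity: £30,100.00 × [1 − (1+0.078)^−6] / 0.078 = 139996.98346
Perpetuity value at year 6: £35,200.00 / 0.078 = 451282.05128
PV of perpetuity: 451282.05128 / (1+0.078)^6 = 287564.64869
Total PV = 139996.98346 + 287564.64869 = 427561.63216

£427561.63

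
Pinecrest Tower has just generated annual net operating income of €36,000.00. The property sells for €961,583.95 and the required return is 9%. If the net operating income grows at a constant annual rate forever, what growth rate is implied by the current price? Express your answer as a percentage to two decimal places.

P = D₀(1+g)/(r−g) ⇒ P(r−g) = D₀(1+g) ⇒ g(P+D₀) = P·r − D₀
g = (P·r − D₀)/(P + D₀) = (€961,583.95×0.09 − €36,000.00) / (€961,583.95 + €36,000.00) = 0.050665

5.07%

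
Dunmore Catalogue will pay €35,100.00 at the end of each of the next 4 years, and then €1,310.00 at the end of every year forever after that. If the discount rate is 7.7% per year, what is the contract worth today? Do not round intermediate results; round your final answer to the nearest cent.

PV of 4-year annuity: €35,100.00 × [1 − (1+0.077)^−4] / 0.077 = 117036.21695
Perpetuity value at year 4: €1,310.00 / 0.077 = 17012.98701
PV of perpetuity: 17012.98701 / (1+0.077)^4 = 12644.96866
Total PV = 117036.21695 + 12644.96866 = 129681.18561

€129681.19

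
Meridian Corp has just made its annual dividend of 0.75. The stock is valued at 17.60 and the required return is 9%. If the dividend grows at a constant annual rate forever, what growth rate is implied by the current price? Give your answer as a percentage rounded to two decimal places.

4.54%

P = D₀(1+g)/(r−g) ⇒ P(r−g) = D₀(1+g) ⇒ g(P+D₀) = P·r − D₀
g = (P·r − D₀)/(P + D₀) = (17.60×0.09 − 0.75) / (17.60 + 0.75) = 0.045450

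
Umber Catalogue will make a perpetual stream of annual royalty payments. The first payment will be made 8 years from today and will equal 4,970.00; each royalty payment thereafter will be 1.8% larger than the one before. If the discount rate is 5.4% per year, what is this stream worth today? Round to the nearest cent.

95536.56

Value at end of year 7: C₁ / (r − g) = 4,970.00 / (0.054 − 0.018) = 138,055.5556
Discount to today: PV = 138,055.5556 / (1 + 0.054)^7 = 138,055.5556 / 1.445055 = 95,536.56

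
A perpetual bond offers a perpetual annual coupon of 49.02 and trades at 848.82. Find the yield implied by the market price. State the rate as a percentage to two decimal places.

5.78%

P = C/r ⇒ r = C/P = 49.02/848.82 = 0.057751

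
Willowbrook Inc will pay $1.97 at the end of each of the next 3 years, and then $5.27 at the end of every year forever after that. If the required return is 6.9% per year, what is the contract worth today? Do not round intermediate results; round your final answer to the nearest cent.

PV of 3-year annuity: $1.97 × [1 − (1+0.069)^−3] / 0.069 = 5.17936
Perpetuity value at year 3: $5.27 / 0.069 = 76.37681
PV of perpetuity: 76.37681 / (1+0.069)^3 = 62.52136
Total PV = 5.17936 + 62.52136 = 67.70072

$67.70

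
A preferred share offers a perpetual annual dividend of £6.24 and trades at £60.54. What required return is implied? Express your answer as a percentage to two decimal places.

10.31%

P = C/r ⇒ r = C/P = £6.24/£60.54 = 0.103072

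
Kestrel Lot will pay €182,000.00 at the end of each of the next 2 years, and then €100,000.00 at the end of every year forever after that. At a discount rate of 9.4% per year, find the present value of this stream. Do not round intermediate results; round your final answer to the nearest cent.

PV of 2-year annuity: €182,000.00 × [1 − (1+0.094)^−2] / 0.094 = 318429.59269
Perpetuity value at year 2: €100,000.00 / 0.094 = 1063829.78723
PV of perpetuity: 1063829.78723 / (1+0.094)^2 = 888868.47257
Total PV = 318429.59269 + 888868.47257 = 1207298.06526

€1207298.07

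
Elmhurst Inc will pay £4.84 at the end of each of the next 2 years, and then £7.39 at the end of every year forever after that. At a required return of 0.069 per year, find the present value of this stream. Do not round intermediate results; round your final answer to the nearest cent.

PV of 2-year annuity: £4.84 × [1 − (1+0.069)^−2] / 0.069 = 8.76295
Perpetuity value at year 2: £7.39 / 0.069 = 107.10145
PV of perpetuity: 107.10145 / (1+0.069)^2 = 93.72165
Total PV = 8.76295 + 93.72165 = 102.48460

£102.48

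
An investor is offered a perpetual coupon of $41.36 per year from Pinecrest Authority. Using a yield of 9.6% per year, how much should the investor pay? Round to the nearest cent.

$430.83

Level perpetuity: PV = C / r = $41.36 / 0.096 = $430.83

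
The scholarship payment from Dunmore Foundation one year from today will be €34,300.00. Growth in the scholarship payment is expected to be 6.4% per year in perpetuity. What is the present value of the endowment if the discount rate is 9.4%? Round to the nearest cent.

€1143333.33

Growing perpetuity: P = D₁ / (r − g) = €34,300.0000 / (0.094 − 0.064) = €1,143,333.33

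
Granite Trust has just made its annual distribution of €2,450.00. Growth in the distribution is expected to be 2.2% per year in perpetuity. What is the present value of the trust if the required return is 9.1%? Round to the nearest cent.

€36288.41

D₁ = D₀ × (1 + g) = €2,450.00 × 1.022 = €2,503.9000
Growing perpetuity: P = D₁ / (r − g) = €2,503.9000 / (0.091 − 0.022) = €36,288.41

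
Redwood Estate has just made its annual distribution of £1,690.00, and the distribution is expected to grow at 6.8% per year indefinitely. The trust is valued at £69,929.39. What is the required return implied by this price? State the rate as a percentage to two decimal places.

9.38%

D₁ = £1,690.00 × 1.068 = £1,804.9200
P = D₁/(r − g) ⇒ r = D₁/P + g = £1,804.9200/£69,929.39 + 0.068 = 0.025811 + 0.068 = 0.093811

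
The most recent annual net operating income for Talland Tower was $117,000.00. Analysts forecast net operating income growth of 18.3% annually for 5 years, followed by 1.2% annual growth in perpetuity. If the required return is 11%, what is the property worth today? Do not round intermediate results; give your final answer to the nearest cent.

D_1 = 138411.00000
D_2 = 163740.21300
D_3 = 193704.67198
D_4 = 229152.62695
D_5 = 271087.55768
Terminal value at year 5: TV = D_5×(1+g_2)/(r−g_2) = 274340.60838/0.098 = 2799393.96301
P_0 = D_1/(1+r)^1 + D_2/(1+r)^2 + D_3/(1+r)^3 + D_4/(1+r)^4 + D_5/(1+r)^5 + TV/(1+r)^5
    = 124694.59459 + 132895.23009 + 141635.18667 + 150949.93318 + 160877.27113 + 1661304.06511 = 2372356.28078

$2372356.28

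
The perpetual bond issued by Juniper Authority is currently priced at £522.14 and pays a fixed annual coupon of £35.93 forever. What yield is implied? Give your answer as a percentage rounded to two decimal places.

6.88%

P = C/r ⇒ r = C/P = £35.93/£522.14 = 0.068813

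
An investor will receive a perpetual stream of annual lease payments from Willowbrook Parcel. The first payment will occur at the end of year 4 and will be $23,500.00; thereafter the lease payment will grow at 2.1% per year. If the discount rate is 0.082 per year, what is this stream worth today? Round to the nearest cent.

$304127.89

Value at end of year 3: C₁ / (r − g) = $23,500.00 / (0.082 − 0.021) = $385,245.9016
Discount to today: PV = $385,245.9016 / (1 + 0.082)^3 = $385,245.9016 / 1.266723 = $304,127.89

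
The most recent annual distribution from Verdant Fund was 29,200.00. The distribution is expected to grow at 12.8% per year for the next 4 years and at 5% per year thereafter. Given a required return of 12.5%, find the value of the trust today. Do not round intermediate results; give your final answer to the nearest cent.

D_1 = 32937.60000
D_2 = 37153.61280
D_3 = 41909.27524
D_4 = 47273.66247
Terminal value at year 4: TV = D_4×(1+g_2)/(r−g_2) = 49637.34559/0.075 = 661831.27456
P_0 = D_1/(1+r)^1 + D_2/(1+r)^2 + D_3/(1+r)^3 + D_4/(1+r)^4 + TV/(1+r)^4
    = 29277.86667 + 29355.94098 + 29434.22349 + 29512.71475 + 413178.00650 = 530758.75238

530758.75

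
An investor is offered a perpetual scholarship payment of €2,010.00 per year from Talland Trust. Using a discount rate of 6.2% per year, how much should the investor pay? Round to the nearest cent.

Level perpetuity: PV = C / r = €2,010.00 / 0.062 = €32,419.35

€32419.35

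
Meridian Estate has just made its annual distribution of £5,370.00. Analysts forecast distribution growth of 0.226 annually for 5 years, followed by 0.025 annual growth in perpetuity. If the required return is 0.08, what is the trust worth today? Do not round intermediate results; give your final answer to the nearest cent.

D_1 = 6583.62000
D_2 = 8071.51812
D_3 = 9895.68122
D_4 = 12132.10517
D_5 = 14873.96094
Terminal value at year 5: TV = D_5×(1+g_2)/(r−g_2) = 15245.80996/0.055 = 277196.54476
P_0 = D_1/(1+r)^1 + D_2/(1+r)^2 + D_3/(1+r)^3 + D_4/(1+r)^4 + D_5/(1+r)^5 + TV/(1+r)^5
    = 6095.94444 + 6920.02582 + 7855.51080 + 8917.45948 + 10122.96789 + 188655.31064 = 228567.21906

£228567.22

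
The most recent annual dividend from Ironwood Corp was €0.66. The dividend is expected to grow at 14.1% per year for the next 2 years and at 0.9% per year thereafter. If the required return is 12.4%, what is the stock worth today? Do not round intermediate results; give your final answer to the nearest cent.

D_1 = 0.75306
D_2 = 0.85924
Terminal value at year 2: TV = D_2×(1+g_2)/(r−g_2) = 0.86697/0.115 = 7.53891
P_0 = D_1/(1+r)^1 + D_2/(1+r)^2 + TV/(1+r)^2
    = 0.66998 + 0.68012 + 5.96727 = 7.31737

€7.32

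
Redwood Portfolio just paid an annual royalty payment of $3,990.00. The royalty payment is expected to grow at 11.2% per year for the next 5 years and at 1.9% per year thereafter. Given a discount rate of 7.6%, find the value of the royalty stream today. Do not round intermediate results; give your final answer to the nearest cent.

D_1 = 4436.88000
D_2 = 4933.81056
D_3 = 5486.39734
D_4 = 6100.87385
D_5 = 6784.17172
Terminal value at year 5: TV = D_5×(1+g_2)/(r−g_2) = 6913.07098/0.057 = 121281.94699
P_0 = D_1/(1+r)^1 + D_2/(1+r)^2 + D_3/(1+r)^3 + D_4/(1+r)^4 + D_5/(1+r)^5 + TV/(1+r)^5
    = 4123.49442 + 4261.45520 + 4404.03177 + 4551.37856 + 4703.65517 + 84088.15112 = 106132.16625

$106132.17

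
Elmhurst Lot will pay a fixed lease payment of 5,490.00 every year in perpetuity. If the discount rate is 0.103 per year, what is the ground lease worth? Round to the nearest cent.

Level perpetuity: PV = C / r = 5,490.00 / 0.103 = 53,300.97

53300.97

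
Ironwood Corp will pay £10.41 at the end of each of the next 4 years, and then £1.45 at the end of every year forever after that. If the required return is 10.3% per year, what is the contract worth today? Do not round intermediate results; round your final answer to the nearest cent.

PV of 4-year annuity: £10.41 × [1 − (1+0.103)^−4] / 0.103 = 32.78514
Perpetuity value at year 4: £1.45 / 0.103 = 14.07767
PV of perpetuity: 14.07767 / (1+0.103)^4 = 9.51106
Total PV = 32.78514 + 9.51106 = 42.29620

£42.30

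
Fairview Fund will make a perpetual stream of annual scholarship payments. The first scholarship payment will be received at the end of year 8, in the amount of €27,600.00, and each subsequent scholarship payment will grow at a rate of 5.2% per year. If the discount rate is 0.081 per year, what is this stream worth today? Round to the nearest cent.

€551735.88

Value at end of year 7: C₁ / (r − g) = €27,600.00 / (0.081 − 0.052) = €951,724.1379
Discount to today: PV = €951,724.1379 / (1 + 0.081)^7 = €951,724.1379 / 1.724963 = €551,735.88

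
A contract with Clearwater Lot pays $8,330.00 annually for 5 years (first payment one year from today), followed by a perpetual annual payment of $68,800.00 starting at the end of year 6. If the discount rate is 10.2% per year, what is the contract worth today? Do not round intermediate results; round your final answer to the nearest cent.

$446447.34

PV of 5-year annuity: $8,330.00 × [1 − (1+0.102)^−5] / 0.102 = 31416.57515
Perpetuity value at year 5: $68,800.00 / 0.102 = 674509.80392
PV of perpetuity: 674509.80392 / (1+0.102)^5 = 415030.76789
Total PV = 31416.57515 + 415030.76789 = 446447.34304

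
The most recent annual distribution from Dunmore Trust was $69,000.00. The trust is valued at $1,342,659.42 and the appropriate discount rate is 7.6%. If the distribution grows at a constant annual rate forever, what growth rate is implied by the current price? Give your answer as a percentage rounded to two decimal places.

2.34%

P = D₀(1+g)/(r−g) ⇒ P(r−g) = D₀(1+g) ⇒ g(P+D₀) = P·r − D₀
g = (P·r − D₀)/(P + D₀) = ($1,342,659.42×0.076 − $69,000.00) / ($1,342,659.42 + $69,000.00) = 0.023407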